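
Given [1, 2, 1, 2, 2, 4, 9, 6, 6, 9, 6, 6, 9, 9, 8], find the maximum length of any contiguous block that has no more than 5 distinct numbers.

Extend right; when distinct count exceeds 5, shrink from the left:
add 1: window [1] (1 distinct), len 1
add 2: window [1, 2] (2 distinct), len 2
add 1: window [1, 2, 1] (2 distinct), len 3
add 2: window [1, 2, 1, 2] (2 distinct), len 4
add 2: window [1, 2, 1, 2, 2] (2 distinct), len 5
add 4: window [1, 2, 1, 2, 2, 4] (3 distinct), len 6
add 9: window [1, 2, 1, 2, 2, 4, 9] (4 distinct), len 7
add 6: window [1, 2, 1, 2, 2, 4, 9, 6] (5 distinct), len 8
add 6: window [1, 2, 1, 2, 2, 4, 9, 6, 6] (5 distinct), len 9
add 9: window [1, 2, 1, 2, 2, 4, 9, 6, 6, 9] (5 distinct), len 10
add 6: window [1, 2, 1, 2, 2, 4, 9, 6, 6, 9, 6] (5 distinct), len 11
add 6: window [1, 2, 1, 2, 2, 4, 9, 6, 6, 9, 6, 6] (5 distinct), len 12
add 9: window [1, 2, 1, 2, 2, 4, 9, 6, 6, 9, 6, 6, 9] (5 distinct), len 13
add 9: window [1, 2, 1, 2, 2, 4, 9, 6, 6, 9, 6, 6, 9, 9] (5 distinct), len 14
add 8: window [2, 2, 4, 9, 6, 6, 9, 6, 6, 9, 9, 8] (5 distinct), len 12
Longest length with ≤5 distinct: 14.

14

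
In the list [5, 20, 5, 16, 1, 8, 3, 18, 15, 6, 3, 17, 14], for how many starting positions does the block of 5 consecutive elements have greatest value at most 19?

(5, 20, 5, 16, 1) → max 20
(20, 5, 16, 1, 8) → max 20
(5, 16, 1, 8, 3) → max 16  ≤ 19 ✓
(16, 1, 8, 3, 18) → max 18  ≤ 19 ✓
(1, 8, 3, 18, 15) → max 18  ≤ 19 ✓
(8, 3, 18, 15, 6) → max 18  ≤ 19 ✓
(3, 18, 15, 6, 3) → max 18  ≤ 19 ✓
(18, 15, 6, 3, 17) → max 18  ≤ 19 ✓
(15, 6, 3, 17, 14) → max 17  ≤ 19 ✓
7 windows satisfy the condition.

7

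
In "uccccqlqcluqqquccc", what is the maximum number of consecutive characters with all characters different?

[u] len 1
[u, c] len 2
[c] len 1
[c] len 1
[c] len 1
[c, q] len 2
[c, q, l] len 3
[l, q] len 2
[l, q, c] len 3
[q, c, l] len 3
[q, c, l, u] len 4
[c, l, u, q] len 4
[q] len 1
[q] len 1
[q, u] len 2
[q, u, c] len 3
[c] len 1
[c] len 1
Longest all-distinct length: 4.

4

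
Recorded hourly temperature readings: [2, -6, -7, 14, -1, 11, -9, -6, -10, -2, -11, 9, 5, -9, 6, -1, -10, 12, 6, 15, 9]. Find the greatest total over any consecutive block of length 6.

31

[2, -6, -7, 14, -1, 11] → sum 13
[-6, -7, 14, -1, 11, -9] → sum 2
[-7, 14, -1, 11, -9, -6] → sum 2
[14, -1, 11, -9, -6, -10] → sum -1
[-1, 11, -9, -6, -10, -2] → sum -17
[11, -9, -6, -10, -2, -11] → sum -27
[-9, -6, -10, -2, -11, 9] → sum -29
[-6, -10, -2, -11, 9, 5] → sum -15
[-10, -2, -11, 9, 5, -9] → sum -18
[-2, -11, 9, 5, -9, 6] → sum -2
[-11, 9, 5, -9, 6, -1] → sum -1
[9, 5, -9, 6, -1, -10] → sum 0
[5, -9, 6, -1, -10, 12] → sum 3
[-9, 6, -1, -10, 12, 6] → sum 4
[6, -1, -10, 12, 6, 15] → sum 28
[-1, -10, 12, 6, 15, 9] → sum 31
Greatest of these is 31.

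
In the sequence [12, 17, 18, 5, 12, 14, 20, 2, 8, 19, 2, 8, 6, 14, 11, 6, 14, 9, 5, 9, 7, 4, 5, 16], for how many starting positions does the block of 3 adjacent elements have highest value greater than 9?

[12, 17, 18] → max 18  > 9 ✓
[17, 18, 5] → max 18  > 9 ✓
[18, 5, 12] → max 18  > 9 ✓
[5, 12, 14] → max 14  > 9 ✓
[12, 14, 20] → max 20  > 9 ✓
[14, 20, 2] → max 20  > 9 ✓
[20, 2, 8] → max 20  > 9 ✓
[2, 8, 19] → max 19  > 9 ✓
[8, 19, 2] → max 19  > 9 ✓
[19, 2, 8] → max 19  > 9 ✓
[2, 8, 6] → max 8
[8, 6, 14] → max 14  > 9 ✓
[6, 14, 11] → max 14  > 9 ✓
[14, 11, 6] → max 14  > 9 ✓
[11, 6, 14] → max 14  > 9 ✓
[6, 14, 9] → max 14  > 9 ✓
[14, 9, 5] → max 14  > 9 ✓
[9, 5, 9] → max 9
[5, 9, 7] → max 9
[9, 7, 4] → max 9
[7, 4, 5] → max 7
[4, 5, 16] → max 16  > 9 ✓
17 windows satisfy the condition.

17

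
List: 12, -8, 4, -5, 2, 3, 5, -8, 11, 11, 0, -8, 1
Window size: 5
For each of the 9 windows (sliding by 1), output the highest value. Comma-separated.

[12, -8, 4, -5, 2] → max 12
[-8, 4, -5, 2, 3] → max 4
[4, -5, 2, 3, 5] → max 5
[-5, 2, 3, 5, -8] → max 5
[2, 3, 5, -8, 11] → max 11
[3, 5, -8, 11, 11] → max 11
[5, -8, 11, 11, 0] → max 11
[-8, 11, 11, 0, -8] → max 11
[11, 11, 0, -8, 1] → max 11

12, 4, 5, 5, 11, 11, 11, 11, 11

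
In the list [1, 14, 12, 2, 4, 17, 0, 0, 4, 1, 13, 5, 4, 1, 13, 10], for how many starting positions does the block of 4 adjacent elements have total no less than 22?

(1, 14, 12, 2) → sum 29  ≥ 22 ✓
(14, 12, 2, 4) → sum 32  ≥ 22 ✓
(12, 2, 4, 17) → sum 35  ≥ 22 ✓
(2, 4, 17, 0) → sum 23  ≥ 22 ✓
(4, 17, 0, 0) → sum 21
(17, 0, 0, 4) → sum 21
(0, 0, 4, 1) → sum 5
(0, 4, 1, 13) → sum 18
(4, 1, 13, 5) → sum 23  ≥ 22 ✓
(1, 13, 5, 4) → sum 23  ≥ 22 ✓
(13, 5, 4, 1) → sum 23  ≥ 22 ✓
(5, 4, 1, 13) → sum 23  ≥ 22 ✓
(4, 1, 13, 10) → sum 28  ≥ 22 ✓
9 windows satisfy the condition.

9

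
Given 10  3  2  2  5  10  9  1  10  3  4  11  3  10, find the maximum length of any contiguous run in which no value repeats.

6

add 10: [10] len 1
add 3: [10, 3] len 2
add 2: [10, 3, 2] len 3
add 2 (repeat 2, move left end past it): [2] len 1
add 5: [2, 5] len 2
add 10: [2, 5, 10] len 3
add 9: [2, 5, 10, 9] len 4
add 1: [2, 5, 10, 9, 1] len 5
add 10 (repeat 10, move left end past it): [9, 1, 10] len 3
add 3: [9, 1, 10, 3] len 4
add 4: [9, 1, 10, 3, 4] len 5
add 11: [9, 1, 10, 3, 4, 11] len 6
add 3 (repeat 3, move left end past it): [4, 11, 3] len 3
add 10: [4, 11, 3, 10] len 4
Longest all-distinct length: 6.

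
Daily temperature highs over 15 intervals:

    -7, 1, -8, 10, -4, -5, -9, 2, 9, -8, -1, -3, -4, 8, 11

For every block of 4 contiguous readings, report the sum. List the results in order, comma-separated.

-7 1 -8 10 → sum -4
1 -8 10 -4 → sum -1
-8 10 -4 -5 → sum -7
10 -4 -5 -9 → sum -8
-4 -5 -9 2 → sum -16
-5 -9 2 9 → sum -3
-9 2 9 -8 → sum -6
2 9 -8 -1 → sum 2
9 -8 -1 -3 → sum -3
-8 -1 -3 -4 → sum -16
-1 -3 -4 8 → sum 0
-3 -4 8 11 → sum 12

-4, -1, -7, -8, -16, -3, -6, 2, -3, -16, 0, 12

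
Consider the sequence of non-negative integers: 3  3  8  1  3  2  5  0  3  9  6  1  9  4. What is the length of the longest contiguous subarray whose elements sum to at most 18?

add 3: [3] sum 3, len 1
add 3: [3, 3] sum 6, len 2
add 8: [3, 3, 8] sum 14, len 3
add 1: [3, 3, 8, 1] sum 15, len 4
add 3: [3, 3, 8, 1, 3] sum 18, len 5
add 2: [3, 8, 1, 3, 2] sum 17, len 5
add 5: [1, 3, 2, 5] sum 11, len 4
add 0: [1, 3, 2, 5, 0] sum 11, len 5
add 3: [1, 3, 2, 5, 0, 3] sum 14, len 6
add 9: [5, 0, 3, 9] sum 17, len 4
add 6: [0, 3, 9, 6] sum 18, len 4
add 1: [9, 6, 1] sum 16, len 3
add 9: [6, 1, 9] sum 16, len 3
add 4: [1, 9, 4] sum 14, len 3
Longest length seen: 6.

6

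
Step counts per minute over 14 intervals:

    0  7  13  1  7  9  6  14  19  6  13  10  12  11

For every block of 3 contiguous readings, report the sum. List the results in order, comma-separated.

0 7 13 → sum 20
7 13 1 → sum 21
13 1 7 → sum 21
1 7 9 → sum 17
7 9 6 → sum 22
9 6 14 → sum 29
6 14 19 → sum 39
14 19 6 → sum 39
19 6 13 → sum 38
6 13 10 → sum 29
13 10 12 → sum 35
10 12 11 → sum 33

20, 21, 21, 17, 22, 29, 39, 39, 38, 29, 35, 33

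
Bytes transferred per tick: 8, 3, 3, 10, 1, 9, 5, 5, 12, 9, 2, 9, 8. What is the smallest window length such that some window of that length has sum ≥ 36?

Extend right; whenever the sum reaches 36, record the length and shrink from the left:
add 8: running sum 8 < 36
add 3: running sum 11 < 36
add 3: running sum 14 < 36
add 10: running sum 24 < 36
add 1: running sum 25 < 36
add 9: running sum 34 < 36
end 6: [8, 3, 3, 10, 1, 9, 5] sum 39, len 7
end 7: [3, 3, 10, 1, 9, 5, 5] sum 36, len 7
end 8: [10, 1, 9, 5, 5, 12] sum 42, len 6
end 9: [9, 5, 5, 12, 9] sum 40, len 5
end 10: [9, 5, 5, 12, 9, 2] sum 42, len 6
end 11: [5, 12, 9, 2, 9] sum 37, len 5
end 12: [12, 9, 2, 9, 8] sum 40, len 5
Shortest qualifying length: 5.

5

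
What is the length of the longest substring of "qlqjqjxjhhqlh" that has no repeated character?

3

[q] len 1
[q, l] len 2
[l, q] len 2
[l, q, j] len 3
[j, q] len 2
[q, j] len 2
[q, j, x] len 3
[x, j] len 2
[x, j, h] len 3
[h] len 1
[h, q] len 2
[h, q, l] len 3
[q, l, h] len 3
Longest all-distinct length: 3.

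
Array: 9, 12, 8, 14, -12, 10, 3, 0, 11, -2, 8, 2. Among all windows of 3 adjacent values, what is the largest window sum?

Window sums for each of the 10 positions:
[9, 12, 8] → sum 29
[12, 8, 14] → sum 34
[8, 14, -12] → sum 10
[14, -12, 10] → sum 12
[-12, 10, 3] → sum 1
[10, 3, 0] → sum 13
[3, 0, 11] → sum 14
[0, 11, -2] → sum 9
[11, -2, 8] → sum 17
[-2, 8, 2] → sum 8
Largest of these is 34.

34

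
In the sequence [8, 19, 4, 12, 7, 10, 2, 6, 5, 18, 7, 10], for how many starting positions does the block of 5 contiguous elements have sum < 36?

2

[8, 19, 4, 12, 7] → sum 50
[19, 4, 12, 7, 10] → sum 52
[4, 12, 7, 10, 2] → sum 35  < 36 ✓
[12, 7, 10, 2, 6] → sum 37
[7, 10, 2, 6, 5] → sum 30  < 36 ✓
[10, 2, 6, 5, 18] → sum 41
[2, 6, 5, 18, 7] → sum 38
[6, 5, 18, 7, 10] → sum 46
2 windows satisfy the condition.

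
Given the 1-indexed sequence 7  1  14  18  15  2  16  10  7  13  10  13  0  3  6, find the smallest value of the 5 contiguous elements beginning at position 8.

7

Elements at indices 8..12: 10, 7, 13, 10, 13
min(10, 7, 13, 10, 13) = 7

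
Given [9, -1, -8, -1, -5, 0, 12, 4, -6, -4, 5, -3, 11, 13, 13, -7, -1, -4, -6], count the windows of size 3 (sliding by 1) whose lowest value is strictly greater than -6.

7

[9, -1, -8] → min -8
[-1, -8, -1] → min -8
[-8, -1, -5] → min -8
[-1, -5, 0] → min -5  > -6 ✓
[-5, 0, 12] → min -5  > -6 ✓
[0, 12, 4] → min 0  > -6 ✓
[12, 4, -6] → min -6
[4, -6, -4] → min -6
[-6, -4, 5] → min -6
[-4, 5, -3] → min -4  > -6 ✓
[5, -3, 11] → min -3  > -6 ✓
[-3, 11, 13] → min -3  > -6 ✓
[11, 13, 13] → min 11  > -6 ✓
[13, 13, -7] → min -7
[13, -7, -1] → min -7
[-7, -1, -4] → min -7
[-1, -4, -6] → min -6
7 windows satisfy the condition.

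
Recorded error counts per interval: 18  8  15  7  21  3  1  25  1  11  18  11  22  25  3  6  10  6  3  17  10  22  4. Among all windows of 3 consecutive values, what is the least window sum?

19

18 8 15 → sum 41
8 15 7 → sum 30
15 7 21 → sum 43
7 21 3 → sum 31
21 3 1 → sum 25
3 1 25 → sum 29
1 25 1 → sum 27
25 1 11 → sum 37
1 11 18 → sum 30
11 18 11 → sum 40
18 11 22 → sum 51
11 22 25 → sum 58
22 25 3 → sum 50
25 3 6 → sum 34
3 6 10 → sum 19
6 10 6 → sum 22
10 6 3 → sum 19
6 3 17 → sum 26
3 17 10 → sum 30
17 10 22 → sum 49
10 22 4 → sum 36
Least of these is 19.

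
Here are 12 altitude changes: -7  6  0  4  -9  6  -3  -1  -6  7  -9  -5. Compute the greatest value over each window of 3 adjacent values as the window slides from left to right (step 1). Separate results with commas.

[-7, 6, 0] → max 6
[6, 0, 4] → max 6
[0, 4, -9] → max 4
[4, -9, 6] → max 6
[-9, 6, -3] → max 6
[6, -3, -1] → max 6
[-3, -1, -6] → max -1
[-1, -6, 7] → max 7
[-6, 7, -9] → max 7
[7, -9, -5] → max 7

6, 6, 4, 6, 6, 6, -1, 7, 7, 7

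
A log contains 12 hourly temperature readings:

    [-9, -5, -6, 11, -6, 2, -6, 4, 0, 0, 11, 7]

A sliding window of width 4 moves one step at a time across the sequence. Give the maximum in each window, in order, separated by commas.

-9 -5 -6 11 → max 11
-5 -6 11 -6 → max 11
-6 11 -6 2 → max 11
11 -6 2 -6 → max 11
-6 2 -6 4 → max 4
2 -6 4 0 → max 4
-6 4 0 0 → max 4
4 0 0 11 → max 11
0 0 11 7 → max 11

11, 11, 11, 11, 4, 4, 4, 11, 11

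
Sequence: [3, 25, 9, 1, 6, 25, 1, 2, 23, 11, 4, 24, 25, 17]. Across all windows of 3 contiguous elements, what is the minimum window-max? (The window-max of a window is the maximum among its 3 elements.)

[3, 25, 9] → max 25
[25, 9, 1] → max 25
[9, 1, 6] → max 9
[1, 6, 25] → max 25
[6, 25, 1] → max 25
[25, 1, 2] → max 25
[1, 2, 23] → max 23
[2, 23, 11] → max 23
[23, 11, 4] → max 23
[11, 4, 24] → max 24
[4, 24, 25] → max 25
[24, 25, 17] → max 25
Minimum of these is 9.

9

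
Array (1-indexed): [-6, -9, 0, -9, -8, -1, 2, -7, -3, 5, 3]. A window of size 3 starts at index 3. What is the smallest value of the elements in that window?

Elements at indices 3..5: 0, -9, -8
min(0, -9, -8) = -9

-9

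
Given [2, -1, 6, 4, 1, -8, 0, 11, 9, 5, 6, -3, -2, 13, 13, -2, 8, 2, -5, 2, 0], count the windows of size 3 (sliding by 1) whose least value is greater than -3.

10

2 -1 6 → min -1  > -3 ✓
-1 6 4 → min -1  > -3 ✓
6 4 1 → min 1  > -3 ✓
4 1 -8 → min -8
1 -8 0 → min -8
-8 0 11 → min -8
0 11 9 → min 0  > -3 ✓
11 9 5 → min 5  > -3 ✓
9 5 6 → min 5  > -3 ✓
5 6 -3 → min -3
6 -3 -2 → min -3
-3 -2 13 → min -3
-2 13 13 → min -2  > -3 ✓
13 13 -2 → min -2  > -3 ✓
13 -2 8 → min -2  > -3 ✓
-2 8 2 → min -2  > -3 ✓
8 2 -5 → min -5
2 -5 2 → min -5
-5 2 0 → min -5
10 windows satisfy the condition.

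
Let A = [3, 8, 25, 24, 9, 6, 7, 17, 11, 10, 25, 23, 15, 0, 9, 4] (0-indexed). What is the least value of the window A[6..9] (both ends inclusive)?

7

Elements at indices 6..9: 7, 17, 11, 10
min(7, 17, 11, 10) = 7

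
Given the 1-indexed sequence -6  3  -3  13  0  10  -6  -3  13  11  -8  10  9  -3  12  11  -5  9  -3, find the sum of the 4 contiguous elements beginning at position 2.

13

Elements at indices 2..5: 3, -3, 13, 0
sum(3, -3, 13, 0) = 13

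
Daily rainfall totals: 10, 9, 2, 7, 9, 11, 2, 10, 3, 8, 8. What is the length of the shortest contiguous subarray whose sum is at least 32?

add 10: running sum 10 < 32
add 9: running sum 19 < 32
add 2: running sum 21 < 32
add 7: running sum 28 < 32
add 9: shortest ending here [10, 9, 2, 7, 9] sum 37, len 5
add 11: shortest ending here [9, 2, 7, 9, 11] sum 38, len 5
add 2: shortest ending here [9, 2, 7, 9, 11, 2] sum 40, len 6
add 10: shortest ending here [9, 11, 2, 10] sum 32, len 4
add 3: shortest ending here [9, 11, 2, 10, 3] sum 35, len 5
add 8: shortest ending here [11, 2, 10, 3, 8] sum 34, len 5
add 8: shortest ending here [11, 2, 10, 3, 8, 8] sum 42, len 6
Shortest qualifying length: 4.

4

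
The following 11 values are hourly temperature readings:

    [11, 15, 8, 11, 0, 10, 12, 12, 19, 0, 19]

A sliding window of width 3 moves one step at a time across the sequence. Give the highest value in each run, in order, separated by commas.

Sliding a size-3 window across the 11 values:
(11, 15, 8) → max 15
(15, 8, 11) → max 15
(8, 11, 0) → max 11
(11, 0, 10) → max 11
(0, 10, 12) → max 12
(10, 12, 12) → max 12
(12, 12, 19) → max 19
(12, 19, 0) → max 19
(19, 0, 19) → max 19

15, 15, 11, 11, 12, 12, 19, 19, 19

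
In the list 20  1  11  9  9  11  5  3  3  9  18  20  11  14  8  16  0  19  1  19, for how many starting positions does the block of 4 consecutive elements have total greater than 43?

5

(20, 1, 11, 9) → sum 41
(1, 11, 9, 9) → sum 30
(11, 9, 9, 11) → sum 40
(9, 9, 11, 5) → sum 34
(9, 11, 5, 3) → sum 28
(11, 5, 3, 3) → sum 22
(5, 3, 3, 9) → sum 20
(3, 3, 9, 18) → sum 33
(3, 9, 18, 20) → sum 50  > 43 ✓
(9, 18, 20, 11) → sum 58  > 43 ✓
(18, 20, 11, 14) → sum 63  > 43 ✓
(20, 11, 14, 8) → sum 53  > 43 ✓
(11, 14, 8, 16) → sum 49  > 43 ✓
(14, 8, 16, 0) → sum 38
(8, 16, 0, 19) → sum 43
(16, 0, 19, 1) → sum 36
(0, 19, 1, 19) → sum 39
5 windows satisfy the condition.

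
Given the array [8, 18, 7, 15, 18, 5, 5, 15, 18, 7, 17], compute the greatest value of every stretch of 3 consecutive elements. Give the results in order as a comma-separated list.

[8, 18, 7] → max 18
[18, 7, 15] → max 18
[7, 15, 18] → max 18
[15, 18, 5] → max 18
[18, 5, 5] → max 18
[5, 5, 15] → max 15
[5, 15, 18] → max 18
[15, 18, 7] → max 18
[18, 7, 17] → max 18

18, 18, 18, 18, 18, 15, 18, 18, 18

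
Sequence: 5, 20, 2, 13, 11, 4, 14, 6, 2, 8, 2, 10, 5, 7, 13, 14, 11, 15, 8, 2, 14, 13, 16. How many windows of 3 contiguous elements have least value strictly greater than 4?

7

(5, 20, 2) → min 2
(20, 2, 13) → min 2
(2, 13, 11) → min 2
(13, 11, 4) → min 4
(11, 4, 14) → min 4
(4, 14, 6) → min 4
(14, 6, 2) → min 2
(6, 2, 8) → min 2
(2, 8, 2) → min 2
(8, 2, 10) → min 2
(2, 10, 5) → min 2
(10, 5, 7) → min 5  > 4 ✓
(5, 7, 13) → min 5  > 4 ✓
(7, 13, 14) → min 7  > 4 ✓
(13, 14, 11) → min 11  > 4 ✓
(14, 11, 15) → min 11  > 4 ✓
(11, 15, 8) → min 8  > 4 ✓
(15, 8, 2) → min 2
(8, 2, 14) → min 2
(2, 14, 13) → min 2
(14, 13, 16) → min 13  > 4 ✓
7 windows satisfy the condition.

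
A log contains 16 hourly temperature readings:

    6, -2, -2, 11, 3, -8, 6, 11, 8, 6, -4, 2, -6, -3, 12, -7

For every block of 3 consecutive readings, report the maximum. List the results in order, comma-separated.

(6, -2, -2) → max 6
(-2, -2, 11) → max 11
(-2, 11, 3) → max 11
(11, 3, -8) → max 11
(3, -8, 6) → max 6
(-8, 6, 11) → max 11
(6, 11, 8) → max 11
(11, 8, 6) → max 11
(8, 6, -4) → max 8
(6, -4, 2) → max 6
(-4, 2, -6) → max 2
(2, -6, -3) → max 2
(-6, -3, 12) → max 12
(-3, 12, -7) → max 12

6, 11, 11, 11, 6, 11, 11, 11, 8, 6, 2, 2, 12, 12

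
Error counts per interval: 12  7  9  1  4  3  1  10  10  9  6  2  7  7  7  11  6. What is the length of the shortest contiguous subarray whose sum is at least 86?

14

add 12: running sum 12 < 86
add 7: running sum 19 < 86
add 9: running sum 28 < 86
add 1: running sum 29 < 86
add 4: running sum 33 < 86
add 3: running sum 36 < 86
add 1: running sum 37 < 86
add 10: running sum 47 < 86
add 10: running sum 57 < 86
add 9: running sum 66 < 86
add 6: running sum 72 < 86
add 2: running sum 74 < 86
add 7: running sum 81 < 86
end 13: [12, 7, 9, 1, 4, 3, 1, 10, 10, 9, 6, 2, 7, 7] sum 88, len 14
end 14: [12, 7, 9, 1, 4, 3, 1, 10, 10, 9, 6, 2, 7, 7, 7] sum 95, len 15
end 15: [9, 1, 4, 3, 1, 10, 10, 9, 6, 2, 7, 7, 7, 11] sum 87, len 14
end 16: [9, 1, 4, 3, 1, 10, 10, 9, 6, 2, 7, 7, 7, 11, 6] sum 93, len 15
Shortest qualifying length: 14.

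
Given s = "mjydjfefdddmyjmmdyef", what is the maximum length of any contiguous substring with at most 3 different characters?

6

add m: window [m] (1 distinct), len 1
add j: window [m, j] (2 distinct), len 2
add y: window [m, j, y] (3 distinct), len 3
add d: window [j, y, d] (3 distinct), len 3
add j: window [j, y, d, j] (3 distinct), len 4
add f: window [d, j, f] (3 distinct), len 3
add e: window [j, f, e] (3 distinct), len 3
add f: window [j, f, e, f] (3 distinct), len 4
add d: window [f, e, f, d] (3 distinct), len 4
add d: window [f, e, f, d, d] (3 distinct), len 5
add d: window [f, e, f, d, d, d] (3 distinct), len 6
add m: window [f, d, d, d, m] (3 distinct), len 5
add y: window [d, d, d, m, y] (3 distinct), len 5
add j: window [m, y, j] (3 distinct), len 3
add m: window [m, y, j, m] (3 distinct), len 4
add m: window [m, y, j, m, m] (3 distinct), len 5
add d: window [j, m, m, d] (3 distinct), len 4
add y: window [m, m, d, y] (3 distinct), len 4
add e: window [d, y, e] (3 distinct), len 3
add f: window [y, e, f] (3 distinct), len 3
Longest length with ≤3 distinct: 6.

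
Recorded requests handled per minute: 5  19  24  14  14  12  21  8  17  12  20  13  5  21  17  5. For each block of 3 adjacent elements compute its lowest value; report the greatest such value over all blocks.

5 19 24 → min 5
19 24 14 → min 14
24 14 14 → min 14
14 14 12 → min 12
14 12 21 → min 12
12 21 8 → min 8
21 8 17 → min 8
8 17 12 → min 8
17 12 20 → min 12
12 20 13 → min 12
20 13 5 → min 5
13 5 21 → min 5
5 21 17 → min 5
21 17 5 → min 5
Greatest of these is 14.

14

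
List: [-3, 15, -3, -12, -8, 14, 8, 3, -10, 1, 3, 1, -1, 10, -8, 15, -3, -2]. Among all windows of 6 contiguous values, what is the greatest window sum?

(-3, 15, -3, -12, -8, 14) → sum 3
(15, -3, -12, -8, 14, 8) → sum 14
(-3, -12, -8, 14, 8, 3) → sum 2
(-12, -8, 14, 8, 3, -10) → sum -5
(-8, 14, 8, 3, -10, 1) → sum 8
(14, 8, 3, -10, 1, 3) → sum 19
(8, 3, -10, 1, 3, 1) → sum 6
(3, -10, 1, 3, 1, -1) → sum -3
(-10, 1, 3, 1, -1, 10) → sum 4
(1, 3, 1, -1, 10, -8) → sum 6
(3, 1, -1, 10, -8, 15) → sum 20
(1, -1, 10, -8, 15, -3) → sum 14
(-1, 10, -8, 15, -3, -2) → sum 11
Greatest of these is 20.

20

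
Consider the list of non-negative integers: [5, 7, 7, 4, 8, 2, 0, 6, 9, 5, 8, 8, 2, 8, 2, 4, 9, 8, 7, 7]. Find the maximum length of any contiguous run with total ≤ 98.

add 5: [5] sum 5, len 1
add 7: [5, 7] sum 12, len 2
add 7: [5, 7, 7] sum 19, len 3
add 4: [5, 7, 7, 4] sum 23, len 4
add 8: [5, 7, 7, 4, 8] sum 31, len 5
add 2: [5, 7, 7, 4, 8, 2] sum 33, len 6
add 0: [5, 7, 7, 4, 8, 2, 0] sum 33, len 7
add 6: [5, 7, 7, 4, 8, 2, 0, 6] sum 39, len 8
add 9: [5, 7, 7, 4, 8, 2, 0, 6, 9] sum 48, len 9
add 5: [5, 7, 7, 4, 8, 2, 0, 6, 9, 5] sum 53, len 10
add 8: [5, 7, 7, 4, 8, 2, 0, 6, 9, 5, 8] sum 61, len 11
add 8: [5, 7, 7, 4, 8, 2, 0, 6, 9, 5, 8, 8] sum 69, len 12
add 2: [5, 7, 7, 4, 8, 2, 0, 6, 9, 5, 8, 8, 2] sum 71, len 13
add 8: [5, 7, 7, 4, 8, 2, 0, 6, 9, 5, 8, 8, 2, 8] sum 79, len 14
add 2: [5, 7, 7, 4, 8, 2, 0, 6, 9, 5, 8, 8, 2, 8, 2] sum 81, len 15
add 4: [5, 7, 7, 4, 8, 2, 0, 6, 9, 5, 8, 8, 2, 8, 2, 4] sum 85, len 16
add 9: [5, 7, 7, 4, 8, 2, 0, 6, 9, 5, 8, 8, 2, 8, 2, 4, 9] sum 94, len 17
add 8: [7, 7, 4, 8, 2, 0, 6, 9, 5, 8, 8, 2, 8, 2, 4, 9, 8] sum 97, len 17
add 7: [7, 4, 8, 2, 0, 6, 9, 5, 8, 8, 2, 8, 2, 4, 9, 8, 7] sum 97, len 17
add 7: [4, 8, 2, 0, 6, 9, 5, 8, 8, 2, 8, 2, 4, 9, 8, 7, 7] sum 97, len 17
Longest length seen: 17.

17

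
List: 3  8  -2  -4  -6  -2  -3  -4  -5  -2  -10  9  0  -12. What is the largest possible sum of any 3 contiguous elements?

9

[3, 8, -2] → sum 9
[8, -2, -4] → sum 2
[-2, -4, -6] → sum -12
[-4, -6, -2] → sum -12
[-6, -2, -3] → sum -11
[-2, -3, -4] → sum -9
[-3, -4, -5] → sum -12
[-4, -5, -2] → sum -11
[-5, -2, -10] → sum -17
[-2, -10, 9] → sum -3
[-10, 9, 0] → sum -1
[9, 0, -12] → sum -3
Largest of these is 9.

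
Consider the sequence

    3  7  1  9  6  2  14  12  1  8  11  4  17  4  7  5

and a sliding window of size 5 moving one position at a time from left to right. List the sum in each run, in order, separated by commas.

Sliding a size-5 window across the 16 values:
(3, 7, 1, 9, 6) → sum 26
(7, 1, 9, 6, 2) → sum 25
(1, 9, 6, 2, 14) → sum 32
(9, 6, 2, 14, 12) → sum 43
(6, 2, 14, 12, 1) → sum 35
(2, 14, 12, 1, 8) → sum 37
(14, 12, 1, 8, 11) → sum 46
(12, 1, 8, 11, 4) → sum 36
(1, 8, 11, 4, 17) → sum 41
(8, 11, 4, 17, 4) → sum 44
(11, 4, 17, 4, 7) → sum 43
(4, 17, 4, 7, 5) → sum 37

26, 25, 32, 43, 35, 37, 46, 36, 41, 44, 43, 37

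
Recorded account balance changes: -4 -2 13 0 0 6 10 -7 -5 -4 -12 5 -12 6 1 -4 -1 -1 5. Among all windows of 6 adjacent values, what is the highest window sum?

(-4, -2, 13, 0, 0, 6) → sum 13
(-2, 13, 0, 0, 6, 10) → sum 27
(13, 0, 0, 6, 10, -7) → sum 22
(0, 0, 6, 10, -7, -5) → sum 4
(0, 6, 10, -7, -5, -4) → sum 0
(6, 10, -7, -5, -4, -12) → sum -12
(10, -7, -5, -4, -12, 5) → sum -13
(-7, -5, -4, -12, 5, -12) → sum -35
(-5, -4, -12, 5, -12, 6) → sum -22
(-4, -12, 5, -12, 6, 1) → sum -16
(-12, 5, -12, 6, 1, -4) → sum -16
(5, -12, 6, 1, -4, -1) → sum -5
(-12, 6, 1, -4, -1, -1) → sum -11
(6, 1, -4, -1, -1, 5) → sum 6
Highest of these is 27.

27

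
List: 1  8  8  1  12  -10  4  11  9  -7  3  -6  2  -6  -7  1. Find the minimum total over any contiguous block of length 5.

-16

[1, 8, 8, 1, 12] → sum 30
[8, 8, 1, 12, -10] → sum 19
[8, 1, 12, -10, 4] → sum 15
[1, 12, -10, 4, 11] → sum 18
[12, -10, 4, 11, 9] → sum 26
[-10, 4, 11, 9, -7] → sum 7
[4, 11, 9, -7, 3] → sum 20
[11, 9, -7, 3, -6] → sum 10
[9, -7, 3, -6, 2] → sum 1
[-7, 3, -6, 2, -6] → sum -14
[3, -6, 2, -6, -7] → sum -14
[-6, 2, -6, -7, 1] → sum -16
Minimum of these is -16.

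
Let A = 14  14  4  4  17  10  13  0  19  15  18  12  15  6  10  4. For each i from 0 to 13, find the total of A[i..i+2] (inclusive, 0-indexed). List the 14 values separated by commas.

[14, 14, 4] → sum 32
[14, 4, 4] → sum 22
[4, 4, 17] → sum 25
[4, 17, 10] → sum 31
[17, 10, 13] → sum 40
[10, 13, 0] → sum 23
[13, 0, 19] → sum 32
[0, 19, 15] → sum 34
[19, 15, 18] → sum 52
[15, 18, 12] → sum 45
[18, 12, 15] → sum 45
[12, 15, 6] → sum 33
[15, 6, 10] → sum 31
[6, 10, 4] → sum 20

32, 22, 25, 31, 40, 23, 32, 34, 52, 45, 45, 33, 31, 20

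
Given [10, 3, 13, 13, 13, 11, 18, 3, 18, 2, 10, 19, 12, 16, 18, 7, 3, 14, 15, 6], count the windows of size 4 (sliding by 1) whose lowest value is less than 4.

12

[10, 3, 13, 13] → min 3  < 4 ✓
[3, 13, 13, 13] → min 3  < 4 ✓
[13, 13, 13, 11] → min 11
[13, 13, 11, 18] → min 11
[13, 11, 18, 3] → min 3  < 4 ✓
[11, 18, 3, 18] → min 3  < 4 ✓
[18, 3, 18, 2] → min 2  < 4 ✓
[3, 18, 2, 10] → min 2  < 4 ✓
[18, 2, 10, 19] → min 2  < 4 ✓
[2, 10, 19, 12] → min 2  < 4 ✓
[10, 19, 12, 16] → min 10
[19, 12, 16, 18] → min 12
[12, 16, 18, 7] → min 7
[16, 18, 7, 3] → min 3  < 4 ✓
[18, 7, 3, 14] → min 3  < 4 ✓
[7, 3, 14, 15] → min 3  < 4 ✓
[3, 14, 15, 6] → min 3  < 4 ✓
12 windows satisfy the condition.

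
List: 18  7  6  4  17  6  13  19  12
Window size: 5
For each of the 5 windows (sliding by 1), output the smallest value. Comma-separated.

[18, 7, 6, 4, 17] → min 4
[7, 6, 4, 17, 6] → min 4
[6, 4, 17, 6, 13] → min 4
[4, 17, 6, 13, 19] → min 4
[17, 6, 13, 19, 12] → min 6

4, 4, 4, 4, 6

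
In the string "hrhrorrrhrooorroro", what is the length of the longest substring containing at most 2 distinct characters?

Extend right; when distinct count exceeds 2, shrink from the left:
[h] 1 distinct, len 1
[h, r] 2 distinct, len 2
[h, r, h] 2 distinct, len 3
[h, r, h, r] 2 distinct, len 4
[r, o] 2 distinct, len 2
[r, o, r] 2 distinct, len 3
[r, o, r, r] 2 distinct, len 4
[r, o, r, r, r] 2 distinct, len 5
[r, r, r, h] 2 distinct, len 4
[r, r, r, h, r] 2 distinct, len 5
[r, o] 2 distinct, len 2
[r, o, o] 2 distinct, len 3
[r, o, o, o] 2 distinct, len 4
[r, o, o, o, r] 2 distinct, len 5
[r, o, o, o, r, r] 2 distinct, len 6
[r, o, o, o, r, r, o] 2 distinct, len 7
[r, o, o, o, r, r, o, r] 2 distinct, len 8
[r, o, o, o, r, r, o, r, o] 2 distinct, len 9
Longest length with ≤2 distinct: 9.

9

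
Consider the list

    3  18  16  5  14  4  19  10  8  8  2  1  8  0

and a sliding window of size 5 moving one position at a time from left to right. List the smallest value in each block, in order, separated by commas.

[3, 18, 16, 5, 14] → min 3
[18, 16, 5, 14, 4] → min 4
[16, 5, 14, 4, 19] → min 4
[5, 14, 4, 19, 10] → min 4
[14, 4, 19, 10, 8] → min 4
[4, 19, 10, 8, 8] → min 4
[19, 10, 8, 8, 2] → min 2
[10, 8, 8, 2, 1] → min 1
[8, 8, 2, 1, 8] → min 1
[8, 2, 1, 8, 0] → min 0

3, 4, 4, 4, 4, 4, 2, 1, 1, 0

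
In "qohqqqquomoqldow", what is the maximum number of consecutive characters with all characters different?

5

add q: [q] len 1
add o: [q, o] len 2
add h: [q, o, h] len 3
add q (repeat q, move left end past it): [o, h, q] len 3
add q (repeat q, move left end past it): [q] len 1
add q (repeat q, move left end past it): [q] len 1
add q (repeat q, move left end past it): [q] len 1
add u: [q, u] len 2
add o: [q, u, o] len 3
add m: [q, u, o, m] len 4
add o (repeat o, move left end past it): [m, o] len 2
add q: [m, o, q] len 3
add l: [m, o, q, l] len 4
add d: [m, o, q, l, d] len 5
add o (repeat o, move left end past it): [q, l, d, o] len 4
add w: [q, l, d, o, w] len 5
Longest all-distinct length: 5.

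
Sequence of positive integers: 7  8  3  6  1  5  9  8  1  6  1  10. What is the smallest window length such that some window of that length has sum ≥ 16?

add 7: running sum 7 < 16
add 8: running sum 15 < 16
end 2: [7, 8, 3] sum 18, len 3
end 3: [8, 3, 6] sum 17, len 3
end 4: [8, 3, 6, 1] sum 18, len 4
end 5: [8, 3, 6, 1, 5] sum 23, len 5
end 6: [6, 1, 5, 9] sum 21, len 4
end 7: [9, 8] sum 17, len 2
end 8: [9, 8, 1] sum 18, len 3
end 9: [9, 8, 1, 6] sum 24, len 4
end 10: [8, 1, 6, 1] sum 16, len 4
end 11: [6, 1, 10] sum 17, len 3
Shortest qualifying length: 2.

2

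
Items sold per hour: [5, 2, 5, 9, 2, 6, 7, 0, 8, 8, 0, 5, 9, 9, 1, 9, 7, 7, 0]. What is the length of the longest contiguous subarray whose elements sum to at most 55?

11

→ 5: sum 5, len 1
→ 2: sum 7, len 2
→ 5: sum 12, len 3
→ 9: sum 21, len 4
→ 2: sum 23, len 5
→ 6: sum 29, len 6
→ 7: sum 36, len 7
→ 0: sum 36, len 8
→ 8: sum 44, len 9
→ 8: sum 52, len 10
→ 0: sum 52, len 11
→ 5 (dropped 5): sum 52, len 11
→ 9 (dropped 2, 5): sum 54, len 10
→ 9 (dropped 9): sum 54, len 10
→ 1: sum 55, len 11
→ 9 (dropped 2, 6, 7): sum 49, len 9
→ 7 (dropped 0, 8): sum 48, len 8
→ 7: sum 55, len 9
→ 0: sum 55, len 10
Longest length seen: 11.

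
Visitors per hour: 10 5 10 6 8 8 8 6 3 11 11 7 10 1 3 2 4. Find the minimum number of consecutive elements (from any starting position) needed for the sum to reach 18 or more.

2

Extend right; whenever the sum reaches 18, record the length and shrink from the left:
add 10: running sum 10 < 18
add 5: running sum 15 < 18
add 10: shortest ending here [10, 5, 10] sum 25, len 3
add 6: shortest ending here [5, 10, 6] sum 21, len 3
add 8: shortest ending here [10, 6, 8] sum 24, len 3
add 8: shortest ending here [6, 8, 8] sum 22, len 3
add 8: shortest ending here [8, 8, 8] sum 24, len 3
add 6: shortest ending here [8, 8, 6] sum 22, len 3
add 3: shortest ending here [8, 8, 6, 3] sum 25, len 4
add 11: shortest ending here [6, 3, 11] sum 20, len 3
add 11: shortest ending here [11, 11] sum 22, len 2
add 7: shortest ending here [11, 7] sum 18, len 2
add 10: shortest ending here [11, 7, 10] sum 28, len 3
add 1: shortest ending here [7, 10, 1] sum 18, len 3
add 3: shortest ending here [7, 10, 1, 3] sum 21, len 4
add 2: shortest ending here [7, 10, 1, 3, 2] sum 23, len 5
add 4: shortest ending here [10, 1, 3, 2, 4] sum 20, len 5
Shortest qualifying length: 2.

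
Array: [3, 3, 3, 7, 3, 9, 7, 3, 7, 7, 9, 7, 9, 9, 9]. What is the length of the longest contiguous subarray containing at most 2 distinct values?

add 3: window [3] (1 distinct), len 1
add 3: window [3, 3] (1 distinct), len 2
add 3: window [3, 3, 3] (1 distinct), len 3
add 7: window [3, 3, 3, 7] (2 distinct), len 4
add 3: window [3, 3, 3, 7, 3] (2 distinct), len 5
add 9: window [3, 9] (2 distinct), len 2
add 7: window [9, 7] (2 distinct), len 2
add 3: window [7, 3] (2 distinct), len 2
add 7: window [7, 3, 7] (2 distinct), len 3
add 7: window [7, 3, 7, 7] (2 distinct), len 4
add 9: window [7, 7, 9] (2 distinct), len 3
add 7: window [7, 7, 9, 7] (2 distinct), len 4
add 9: window [7, 7, 9, 7, 9] (2 distinct), len 5
add 9: window [7, 7, 9, 7, 9, 9] (2 distinct), len 6
add 9: window [7, 7, 9, 7, 9, 9, 9] (2 distinct), len 7
Longest length with ≤2 distinct: 7.

7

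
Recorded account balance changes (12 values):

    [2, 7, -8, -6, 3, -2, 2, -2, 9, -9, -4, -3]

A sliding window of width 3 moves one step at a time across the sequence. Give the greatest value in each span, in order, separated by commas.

(2, 7, -8) → max 7
(7, -8, -6) → max 7
(-8, -6, 3) → max 3
(-6, 3, -2) → max 3
(3, -2, 2) → max 3
(-2, 2, -2) → max 2
(2, -2, 9) → max 9
(-2, 9, -9) → max 9
(9, -9, -4) → max 9
(-9, -4, -3) → max -3

7, 7, 3, 3, 3, 2, 9, 9, 9, -3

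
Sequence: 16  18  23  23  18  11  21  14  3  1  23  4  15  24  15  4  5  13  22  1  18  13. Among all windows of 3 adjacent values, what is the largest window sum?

64

[16, 18, 23] → sum 57
[18, 23, 23] → sum 64
[23, 23, 18] → sum 64
[23, 18, 11] → sum 52
[18, 11, 21] → sum 50
[11, 21, 14] → sum 46
[21, 14, 3] → sum 38
[14, 3, 1] → sum 18
[3, 1, 23] → sum 27
[1, 23, 4] → sum 28
[23, 4, 15] → sum 42
[4, 15, 24] → sum 43
[15, 24, 15] → sum 54
[24, 15, 4] → sum 43
[15, 4, 5] → sum 24
[4, 5, 13] → sum 22
[5, 13, 22] → sum 40
[13, 22, 1] → sum 36
[22, 1, 18] → sum 41
[1, 18, 13] → sum 32
Largest of these is 64.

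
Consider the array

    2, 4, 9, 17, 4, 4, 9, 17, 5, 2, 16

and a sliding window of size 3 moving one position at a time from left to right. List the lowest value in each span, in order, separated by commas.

2, 4, 4, 4, 4, 4, 5, 2, 2

Sliding a size-3 window across the 11 values:
[2, 4, 9] → min 2
[4, 9, 17] → min 4
[9, 17, 4] → min 4
[17, 4, 4] → min 4
[4, 4, 9] → min 4
[4, 9, 17] → min 4
[9, 17, 5] → min 5
[17, 5, 2] → min 2
[5, 2, 16] → min 2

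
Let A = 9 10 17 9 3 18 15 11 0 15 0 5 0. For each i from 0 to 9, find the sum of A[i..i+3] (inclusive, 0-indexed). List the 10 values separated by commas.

45, 39, 47, 45, 47, 44, 41, 26, 20, 20

9 10 17 9 → sum 45
10 17 9 3 → sum 39
17 9 3 18 → sum 47
9 3 18 15 → sum 45
3 18 15 11 → sum 47
18 15 11 0 → sum 44
15 11 0 15 → sum 41
11 0 15 0 → sum 26
0 15 0 5 → sum 20
15 0 5 0 → sum 20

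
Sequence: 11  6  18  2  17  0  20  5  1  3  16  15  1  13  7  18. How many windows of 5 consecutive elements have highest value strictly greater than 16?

8

11 6 18 2 17 → max 18  > 16 ✓
6 18 2 17 0 → max 18  > 16 ✓
18 2 17 0 20 → max 20  > 16 ✓
2 17 0 20 5 → max 20  > 16 ✓
17 0 20 5 1 → max 20  > 16 ✓
0 20 5 1 3 → max 20  > 16 ✓
20 5 1 3 16 → max 20  > 16 ✓
5 1 3 16 15 → max 16
1 3 16 15 1 → max 16
3 16 15 1 13 → max 16
16 15 1 13 7 → max 16
15 1 13 7 18 → max 18  > 16 ✓
8 windows satisfy the condition.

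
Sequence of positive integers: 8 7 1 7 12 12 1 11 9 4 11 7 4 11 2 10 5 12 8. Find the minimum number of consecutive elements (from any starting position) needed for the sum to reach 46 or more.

6

add 8: running sum 8 < 46
add 7: running sum 15 < 46
add 1: running sum 16 < 46
add 7: running sum 23 < 46
add 12: running sum 35 < 46
add 12: shortest ending here [8, 7, 1, 7, 12, 12] sum 47, len 6
add 1: shortest ending here [8, 7, 1, 7, 12, 12, 1] sum 48, len 7
add 11: shortest ending here [7, 1, 7, 12, 12, 1, 11] sum 51, len 7
add 9: shortest ending here [7, 12, 12, 1, 11, 9] sum 52, len 6
add 4: shortest ending here [12, 12, 1, 11, 9, 4] sum 49, len 6
add 11: shortest ending here [12, 1, 11, 9, 4, 11] sum 48, len 6
add 7: shortest ending here [12, 1, 11, 9, 4, 11, 7] sum 55, len 7
add 4: shortest ending here [11, 9, 4, 11, 7, 4] sum 46, len 6
add 11: shortest ending here [9, 4, 11, 7, 4, 11] sum 46, len 6
add 2: shortest ending here [9, 4, 11, 7, 4, 11, 2] sum 48, len 7
add 10: shortest ending here [4, 11, 7, 4, 11, 2, 10] sum 49, len 7
add 5: shortest ending here [11, 7, 4, 11, 2, 10, 5] sum 50, len 7
add 12: shortest ending here [7, 4, 11, 2, 10, 5, 12] sum 51, len 7
add 8: shortest ending here [11, 2, 10, 5, 12, 8] sum 48, len 6
Shortest qualifying length: 6.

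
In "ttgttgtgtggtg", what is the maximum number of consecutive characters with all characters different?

2

[t] len 1
[t] len 1
[t, g] len 2
[g, t] len 2
[t] len 1
[t, g] len 2
[g, t] len 2
[t, g] len 2
[g, t] len 2
[t, g] len 2
[g] len 1
[g, t] len 2
[t, g] len 2
Longest all-distinct length: 2.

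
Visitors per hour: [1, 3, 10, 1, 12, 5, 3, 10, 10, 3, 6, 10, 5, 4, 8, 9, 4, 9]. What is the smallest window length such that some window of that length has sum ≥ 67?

Extend right; whenever the sum reaches 67, record the length and shrink from the left:
add 1: running sum 1 < 67
add 3: running sum 4 < 67
add 10: running sum 14 < 67
add 1: running sum 15 < 67
add 12: running sum 27 < 67
add 5: running sum 32 < 67
add 3: running sum 35 < 67
add 10: running sum 45 < 67
add 10: running sum 55 < 67
add 3: running sum 58 < 67
add 6: running sum 64 < 67
add 10: shortest ending here [10, 1, 12, 5, 3, 10, 10, 3, 6, 10] sum 70, len 10
add 5: shortest ending here [10, 1, 12, 5, 3, 10, 10, 3, 6, 10, 5] sum 75, len 11
add 4: shortest ending here [12, 5, 3, 10, 10, 3, 6, 10, 5, 4] sum 68, len 10
add 8: shortest ending here [12, 5, 3, 10, 10, 3, 6, 10, 5, 4, 8] sum 76, len 11
add 9: shortest ending here [3, 10, 10, 3, 6, 10, 5, 4, 8, 9] sum 68, len 10
add 4: shortest ending here [10, 10, 3, 6, 10, 5, 4, 8, 9, 4] sum 69, len 10
add 9: shortest ending here [10, 3, 6, 10, 5, 4, 8, 9, 4, 9] sum 68, len 10
Shortest qualifying length: 10.

10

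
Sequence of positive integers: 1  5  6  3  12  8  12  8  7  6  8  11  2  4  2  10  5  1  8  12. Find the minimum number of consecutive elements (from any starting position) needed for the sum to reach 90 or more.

12

add 1: running sum 1 < 90
add 5: running sum 6 < 90
add 6: running sum 12 < 90
add 3: running sum 15 < 90
add 12: running sum 27 < 90
add 8: running sum 35 < 90
add 12: running sum 47 < 90
add 8: running sum 55 < 90
add 7: running sum 62 < 90
add 6: running sum 68 < 90
add 8: running sum 76 < 90
add 11: running sum 87 < 90
add 2: running sum 89 < 90
add 4: shortest ending here [5, 6, 3, 12, 8, 12, 8, 7, 6, 8, 11, 2, 4] sum 92, len 13
add 2: shortest ending here [5, 6, 3, 12, 8, 12, 8, 7, 6, 8, 11, 2, 4, 2] sum 94, len 14
add 10: shortest ending here [12, 8, 12, 8, 7, 6, 8, 11, 2, 4, 2, 10] sum 90, len 12
add 5: shortest ending here [12, 8, 12, 8, 7, 6, 8, 11, 2, 4, 2, 10, 5] sum 95, len 13
add 1: shortest ending here [12, 8, 12, 8, 7, 6, 8, 11, 2, 4, 2, 10, 5, 1] sum 96, len 14
add 8: shortest ending here [8, 12, 8, 7, 6, 8, 11, 2, 4, 2, 10, 5, 1, 8] sum 92, len 14
add 12: shortest ending here [12, 8, 7, 6, 8, 11, 2, 4, 2, 10, 5, 1, 8, 12] sum 96, len 14
Shortest qualifying length: 12.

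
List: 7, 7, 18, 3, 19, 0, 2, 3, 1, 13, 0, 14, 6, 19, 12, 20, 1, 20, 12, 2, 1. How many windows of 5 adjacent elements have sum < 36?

6

7 7 18 3 19 → sum 54
7 18 3 19 0 → sum 47
18 3 19 0 2 → sum 42
3 19 0 2 3 → sum 27  < 36 ✓
19 0 2 3 1 → sum 25  < 36 ✓
0 2 3 1 13 → sum 19  < 36 ✓
2 3 1 13 0 → sum 19  < 36 ✓
3 1 13 0 14 → sum 31  < 36 ✓
1 13 0 14 6 → sum 34  < 36 ✓
13 0 14 6 19 → sum 52
0 14 6 19 12 → sum 51
14 6 19 12 20 → sum 71
6 19 12 20 1 → sum 58
19 12 20 1 20 → sum 72
12 20 1 20 12 → sum 65
20 1 20 12 2 → sum 55
1 20 12 2 1 → sum 36
6 windows satisfy the condition.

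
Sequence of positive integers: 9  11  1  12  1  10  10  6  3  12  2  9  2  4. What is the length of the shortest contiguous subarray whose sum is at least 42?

add 9: running sum 9 < 42
add 11: running sum 20 < 42
add 1: running sum 21 < 42
add 12: running sum 33 < 42
add 1: running sum 34 < 42
end 5: [9, 11, 1, 12, 1, 10] sum 44, len 6
end 6: [11, 1, 12, 1, 10, 10] sum 45, len 6
end 7: [11, 1, 12, 1, 10, 10, 6] sum 51, len 7
end 8: [12, 1, 10, 10, 6, 3] sum 42, len 6
end 9: [1, 10, 10, 6, 3, 12] sum 42, len 6
end 10: [10, 10, 6, 3, 12, 2] sum 43, len 6
end 11: [10, 6, 3, 12, 2, 9] sum 42, len 6
end 12: [10, 6, 3, 12, 2, 9, 2] sum 44, len 7
end 13: [10, 6, 3, 12, 2, 9, 2, 4] sum 48, len 8
Shortest qualifying length: 6.

6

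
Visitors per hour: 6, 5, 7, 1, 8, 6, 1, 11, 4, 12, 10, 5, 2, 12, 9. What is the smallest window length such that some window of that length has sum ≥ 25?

3

Extend right; whenever the sum reaches 25, record the length and shrink from the left:
add 6: running sum 6 < 25
add 5: running sum 11 < 25
add 7: running sum 18 < 25
add 1: running sum 19 < 25
end 4: [6, 5, 7, 1, 8] sum 27, len 5
end 5: [5, 7, 1, 8, 6] sum 27, len 5
end 6: [5, 7, 1, 8, 6, 1] sum 28, len 6
end 7: [8, 6, 1, 11] sum 26, len 4
end 8: [8, 6, 1, 11, 4] sum 30, len 5
end 9: [11, 4, 12] sum 27, len 3
end 10: [4, 12, 10] sum 26, len 3
end 11: [12, 10, 5] sum 27, len 3
end 12: [12, 10, 5, 2] sum 29, len 4
end 13: [10, 5, 2, 12] sum 29, len 4
end 14: [5, 2, 12, 9] sum 28, len 4
Shortest qualifying length: 3.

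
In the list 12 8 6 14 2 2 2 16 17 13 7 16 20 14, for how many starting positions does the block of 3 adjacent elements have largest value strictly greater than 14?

[12, 8, 6] → max 12
[8, 6, 14] → max 14
[6, 14, 2] → max 14
[14, 2, 2] → max 14
[2, 2, 2] → max 2
[2, 2, 16] → max 16  > 14 ✓
[2, 16, 17] → max 17  > 14 ✓
[16, 17, 13] → max 17  > 14 ✓
[17, 13, 7] → max 17  > 14 ✓
[13, 7, 16] → max 16  > 14 ✓
[7, 16, 20] → max 20  > 14 ✓
[16, 20, 14] → max 20  > 14 ✓
7 windows satisfy the condition.

7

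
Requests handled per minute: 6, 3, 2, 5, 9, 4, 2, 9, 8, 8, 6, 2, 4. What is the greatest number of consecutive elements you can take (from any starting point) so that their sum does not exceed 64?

12

[6] sum 6 len 1
[6, 3] sum 9 len 2
[6, 3, 2] sum 11 len 3
[6, 3, 2, 5] sum 16 len 4
[6, 3, 2, 5, 9] sum 25 len 5
[6, 3, 2, 5, 9, 4] sum 29 len 6
[6, 3, 2, 5, 9, 4, 2] sum 31 len 7
[6, 3, 2, 5, 9, 4, 2, 9] sum 40 len 8
[6, 3, 2, 5, 9, 4, 2, 9, 8] sum 48 len 9
[6, 3, 2, 5, 9, 4, 2, 9, 8, 8] sum 56 len 10
[6, 3, 2, 5, 9, 4, 2, 9, 8, 8, 6] sum 62 len 11
[6, 3, 2, 5, 9, 4, 2, 9, 8, 8, 6, 2] sum 64 len 12
[3, 2, 5, 9, 4, 2, 9, 8, 8, 6, 2, 4] sum 62 len 12
Longest length seen: 12.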